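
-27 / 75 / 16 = -9 / 400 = -0.02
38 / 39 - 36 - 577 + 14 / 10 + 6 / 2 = -118487 / 195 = -607.63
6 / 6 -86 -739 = -824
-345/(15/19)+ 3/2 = -871/2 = -435.50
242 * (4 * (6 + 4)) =9680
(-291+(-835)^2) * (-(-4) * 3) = 8363208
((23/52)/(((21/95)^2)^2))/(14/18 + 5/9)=1873364375/13484016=138.93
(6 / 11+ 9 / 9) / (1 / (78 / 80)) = 1.51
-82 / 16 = -41 / 8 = -5.12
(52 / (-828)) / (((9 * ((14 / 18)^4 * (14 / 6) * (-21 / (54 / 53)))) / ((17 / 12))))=161109 / 286828262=0.00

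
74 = 74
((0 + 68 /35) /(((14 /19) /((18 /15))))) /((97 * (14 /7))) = 1938 /118825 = 0.02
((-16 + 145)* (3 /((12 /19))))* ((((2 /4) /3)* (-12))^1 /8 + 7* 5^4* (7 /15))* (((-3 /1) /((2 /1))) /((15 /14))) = -140098343 /80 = -1751229.29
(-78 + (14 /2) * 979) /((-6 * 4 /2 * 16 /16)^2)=6775 /144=47.05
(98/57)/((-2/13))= -637/57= -11.18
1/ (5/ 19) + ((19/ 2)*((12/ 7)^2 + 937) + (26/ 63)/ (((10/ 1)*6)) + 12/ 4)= 11822626/ 1323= 8936.23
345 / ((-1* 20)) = -69 / 4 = -17.25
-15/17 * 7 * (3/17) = -315/289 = -1.09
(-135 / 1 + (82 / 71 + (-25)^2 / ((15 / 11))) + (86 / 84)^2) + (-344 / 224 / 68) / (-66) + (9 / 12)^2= 61099601491 / 187365024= 326.10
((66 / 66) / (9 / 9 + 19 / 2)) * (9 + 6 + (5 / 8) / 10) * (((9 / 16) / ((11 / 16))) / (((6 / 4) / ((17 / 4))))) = 4097 / 1232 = 3.33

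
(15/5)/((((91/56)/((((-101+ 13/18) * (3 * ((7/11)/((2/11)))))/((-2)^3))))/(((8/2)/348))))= 12635/4524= 2.79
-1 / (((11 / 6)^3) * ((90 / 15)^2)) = -6 / 1331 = -0.00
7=7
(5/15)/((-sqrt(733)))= -sqrt(733)/2199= -0.01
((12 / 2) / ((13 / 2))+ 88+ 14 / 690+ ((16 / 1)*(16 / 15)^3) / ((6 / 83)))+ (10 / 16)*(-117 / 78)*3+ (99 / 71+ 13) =1269515253691 / 3439098000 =369.14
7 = 7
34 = 34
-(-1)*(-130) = -130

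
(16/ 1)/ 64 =1/ 4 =0.25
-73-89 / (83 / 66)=-11933 / 83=-143.77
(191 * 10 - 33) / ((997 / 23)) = 43.30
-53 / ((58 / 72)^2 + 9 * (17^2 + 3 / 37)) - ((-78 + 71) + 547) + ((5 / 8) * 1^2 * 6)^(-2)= -15160470410924 / 28077583725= -539.95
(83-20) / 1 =63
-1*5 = -5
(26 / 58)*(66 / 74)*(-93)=-39897 / 1073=-37.18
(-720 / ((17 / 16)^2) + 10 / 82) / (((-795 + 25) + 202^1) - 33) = 7555675 / 7121249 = 1.06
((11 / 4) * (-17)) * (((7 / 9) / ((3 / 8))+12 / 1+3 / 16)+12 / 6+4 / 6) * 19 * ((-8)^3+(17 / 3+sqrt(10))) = 39468312191 / 5184 - 25983089 * sqrt(10) / 1728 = 7565936.53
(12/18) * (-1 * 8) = -16/3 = -5.33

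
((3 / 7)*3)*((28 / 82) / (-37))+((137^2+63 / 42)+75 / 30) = 28478623 / 1517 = 18772.99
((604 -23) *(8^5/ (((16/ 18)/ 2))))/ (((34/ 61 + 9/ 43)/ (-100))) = -11235874406400/ 2011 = -5587207561.61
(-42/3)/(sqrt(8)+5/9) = 90/89 - 324 * sqrt(2)/89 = -4.14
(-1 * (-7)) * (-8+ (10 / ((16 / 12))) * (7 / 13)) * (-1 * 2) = 721 / 13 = 55.46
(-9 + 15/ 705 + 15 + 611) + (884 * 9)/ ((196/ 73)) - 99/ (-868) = 3580.34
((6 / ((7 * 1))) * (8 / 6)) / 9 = 8 / 63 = 0.13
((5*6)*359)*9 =96930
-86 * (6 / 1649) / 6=-86 / 1649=-0.05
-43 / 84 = -0.51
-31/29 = -1.07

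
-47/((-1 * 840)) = 47/840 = 0.06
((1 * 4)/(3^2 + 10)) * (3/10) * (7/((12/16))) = 56/95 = 0.59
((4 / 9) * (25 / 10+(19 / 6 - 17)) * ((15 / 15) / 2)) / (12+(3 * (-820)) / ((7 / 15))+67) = 476 / 981369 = 0.00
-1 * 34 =-34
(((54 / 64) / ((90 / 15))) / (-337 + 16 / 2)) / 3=-3 / 21056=-0.00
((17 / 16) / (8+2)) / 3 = 17 / 480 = 0.04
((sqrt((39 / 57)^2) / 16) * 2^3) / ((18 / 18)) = 13 / 38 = 0.34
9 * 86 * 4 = 3096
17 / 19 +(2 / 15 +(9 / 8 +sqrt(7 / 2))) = sqrt(14) / 2 +4909 / 2280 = 4.02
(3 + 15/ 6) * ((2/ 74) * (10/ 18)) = 55/ 666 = 0.08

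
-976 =-976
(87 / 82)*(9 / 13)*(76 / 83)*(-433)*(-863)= 11118444966 / 44239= 251326.77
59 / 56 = 1.05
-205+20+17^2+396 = 500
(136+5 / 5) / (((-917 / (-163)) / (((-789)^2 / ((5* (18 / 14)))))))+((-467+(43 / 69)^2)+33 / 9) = 7352458529524 / 3118455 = 2357724.75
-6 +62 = 56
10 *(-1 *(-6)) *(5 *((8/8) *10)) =3000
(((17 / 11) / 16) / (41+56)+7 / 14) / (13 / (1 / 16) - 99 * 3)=-8553 / 1519408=-0.01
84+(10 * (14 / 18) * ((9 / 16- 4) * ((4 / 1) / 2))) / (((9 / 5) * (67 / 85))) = 1005347 / 21708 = 46.31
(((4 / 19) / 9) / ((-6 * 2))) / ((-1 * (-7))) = -1 / 3591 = -0.00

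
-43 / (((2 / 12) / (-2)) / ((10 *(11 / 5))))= 11352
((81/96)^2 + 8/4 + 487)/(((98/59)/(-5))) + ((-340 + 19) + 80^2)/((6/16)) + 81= 4460907475/301056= 14817.53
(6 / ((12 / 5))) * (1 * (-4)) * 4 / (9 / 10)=-400 / 9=-44.44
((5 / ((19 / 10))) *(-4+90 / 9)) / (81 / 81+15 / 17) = 1275 / 152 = 8.39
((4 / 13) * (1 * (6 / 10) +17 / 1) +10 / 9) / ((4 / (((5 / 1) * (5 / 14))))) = 9545 / 3276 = 2.91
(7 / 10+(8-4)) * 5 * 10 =235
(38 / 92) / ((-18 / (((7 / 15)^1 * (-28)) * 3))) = 0.90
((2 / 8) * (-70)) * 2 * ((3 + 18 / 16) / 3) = -385 / 8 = -48.12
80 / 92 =20 / 23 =0.87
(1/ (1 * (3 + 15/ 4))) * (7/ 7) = 4/ 27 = 0.15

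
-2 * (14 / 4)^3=-343 / 4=-85.75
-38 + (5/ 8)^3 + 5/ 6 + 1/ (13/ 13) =-55177/ 1536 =-35.92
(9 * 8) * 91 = 6552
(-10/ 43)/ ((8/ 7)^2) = -245/ 1376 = -0.18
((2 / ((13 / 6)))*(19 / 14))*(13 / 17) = 114 / 119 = 0.96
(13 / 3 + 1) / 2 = 8 / 3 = 2.67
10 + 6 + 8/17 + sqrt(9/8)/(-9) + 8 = 416/17- sqrt(2)/12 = 24.35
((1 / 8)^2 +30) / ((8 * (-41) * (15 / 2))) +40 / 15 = 417919 / 157440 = 2.65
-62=-62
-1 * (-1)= 1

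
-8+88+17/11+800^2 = 640081.55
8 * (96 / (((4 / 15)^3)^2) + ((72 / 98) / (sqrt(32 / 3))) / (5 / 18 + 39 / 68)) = 22032 * sqrt(6) / 25529 + 34171875 / 16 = 2135744.30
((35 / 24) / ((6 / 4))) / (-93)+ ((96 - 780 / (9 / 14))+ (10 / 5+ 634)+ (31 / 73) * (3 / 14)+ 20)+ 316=-248502539 / 1710828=-145.25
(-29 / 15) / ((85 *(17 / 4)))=-0.01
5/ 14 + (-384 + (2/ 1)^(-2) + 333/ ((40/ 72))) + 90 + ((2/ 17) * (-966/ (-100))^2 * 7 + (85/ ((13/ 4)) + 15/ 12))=793338593/ 1933750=410.26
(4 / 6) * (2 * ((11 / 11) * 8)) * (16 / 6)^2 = 2048 / 27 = 75.85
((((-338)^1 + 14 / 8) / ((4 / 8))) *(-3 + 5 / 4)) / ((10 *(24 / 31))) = 58373 / 384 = 152.01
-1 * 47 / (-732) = 47 / 732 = 0.06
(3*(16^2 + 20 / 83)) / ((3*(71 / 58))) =1233544 / 5893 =209.32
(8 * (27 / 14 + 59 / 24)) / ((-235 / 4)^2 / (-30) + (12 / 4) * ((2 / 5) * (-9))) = -0.28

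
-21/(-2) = 21/2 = 10.50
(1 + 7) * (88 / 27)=704 / 27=26.07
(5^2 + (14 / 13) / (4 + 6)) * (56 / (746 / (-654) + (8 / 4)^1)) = 29885184 / 18265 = 1636.20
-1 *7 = -7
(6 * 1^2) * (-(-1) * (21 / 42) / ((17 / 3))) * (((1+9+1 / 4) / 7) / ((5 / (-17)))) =-369 / 140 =-2.64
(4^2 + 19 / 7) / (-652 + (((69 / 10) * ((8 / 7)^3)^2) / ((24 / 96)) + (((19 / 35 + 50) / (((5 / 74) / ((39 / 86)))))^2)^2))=2940325109889453125 / 2080523936231398066699102229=0.00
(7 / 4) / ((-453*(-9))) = 7 / 16308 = 0.00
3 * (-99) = -297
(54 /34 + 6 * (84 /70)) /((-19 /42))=-31374 /1615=-19.43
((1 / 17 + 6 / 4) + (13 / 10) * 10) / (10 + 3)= 495 / 442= 1.12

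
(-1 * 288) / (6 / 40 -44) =5760 / 877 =6.57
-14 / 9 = -1.56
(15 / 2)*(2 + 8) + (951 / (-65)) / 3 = 4558 / 65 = 70.12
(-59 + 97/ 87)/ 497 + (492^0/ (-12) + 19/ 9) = 991717/ 518868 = 1.91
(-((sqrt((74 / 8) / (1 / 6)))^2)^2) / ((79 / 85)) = -1047285 / 316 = -3314.19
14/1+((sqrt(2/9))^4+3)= 1381/81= 17.05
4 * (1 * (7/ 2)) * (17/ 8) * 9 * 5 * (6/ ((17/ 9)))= 8505/ 2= 4252.50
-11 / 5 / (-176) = 1 / 80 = 0.01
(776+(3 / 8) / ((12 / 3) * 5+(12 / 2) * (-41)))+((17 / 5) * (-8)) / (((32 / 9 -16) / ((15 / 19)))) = 187014601 / 240464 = 777.72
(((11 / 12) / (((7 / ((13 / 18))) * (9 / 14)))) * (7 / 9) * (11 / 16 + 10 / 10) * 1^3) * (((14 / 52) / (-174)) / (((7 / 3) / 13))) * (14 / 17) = -7007 / 5111424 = -0.00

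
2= 2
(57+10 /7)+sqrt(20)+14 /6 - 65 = 0.23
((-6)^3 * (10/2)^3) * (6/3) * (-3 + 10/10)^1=108000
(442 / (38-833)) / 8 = -221 / 3180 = -0.07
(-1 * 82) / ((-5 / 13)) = 213.20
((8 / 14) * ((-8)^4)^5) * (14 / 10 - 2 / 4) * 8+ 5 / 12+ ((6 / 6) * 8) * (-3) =4743448476096741820.53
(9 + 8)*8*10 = 1360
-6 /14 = -3 /7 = -0.43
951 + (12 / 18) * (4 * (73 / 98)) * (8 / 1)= 142133 / 147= 966.89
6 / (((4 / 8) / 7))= 84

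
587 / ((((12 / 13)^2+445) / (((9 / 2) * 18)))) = 8035443 / 75349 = 106.64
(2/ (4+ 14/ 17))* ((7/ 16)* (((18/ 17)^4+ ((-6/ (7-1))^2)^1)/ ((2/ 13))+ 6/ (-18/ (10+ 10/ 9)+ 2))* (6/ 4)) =2030098539/ 244942528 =8.29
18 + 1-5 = 14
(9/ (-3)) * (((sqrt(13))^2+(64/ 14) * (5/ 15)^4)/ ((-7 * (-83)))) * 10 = -74030/ 109809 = -0.67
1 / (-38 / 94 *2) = -47 / 38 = -1.24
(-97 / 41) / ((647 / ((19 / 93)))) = -1843 / 2467011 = -0.00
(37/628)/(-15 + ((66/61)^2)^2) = -512296117/118511688012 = -0.00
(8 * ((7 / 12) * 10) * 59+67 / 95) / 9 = 784901 / 2565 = 306.00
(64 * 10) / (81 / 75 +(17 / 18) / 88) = 25344000 / 43193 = 586.76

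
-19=-19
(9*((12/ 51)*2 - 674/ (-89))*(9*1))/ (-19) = -985770/ 28747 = -34.29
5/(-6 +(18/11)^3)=-6655/2154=-3.09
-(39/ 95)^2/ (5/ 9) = -13689/ 45125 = -0.30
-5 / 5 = -1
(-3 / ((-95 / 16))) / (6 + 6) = 4 / 95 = 0.04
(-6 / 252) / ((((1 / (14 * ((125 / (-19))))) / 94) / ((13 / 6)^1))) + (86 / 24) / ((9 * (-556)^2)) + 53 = 316943539633 / 634347072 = 499.64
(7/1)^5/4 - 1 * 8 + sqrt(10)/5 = sqrt(10)/5 + 16775/4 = 4194.38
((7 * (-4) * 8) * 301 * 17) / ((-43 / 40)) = 1066240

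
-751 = -751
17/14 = 1.21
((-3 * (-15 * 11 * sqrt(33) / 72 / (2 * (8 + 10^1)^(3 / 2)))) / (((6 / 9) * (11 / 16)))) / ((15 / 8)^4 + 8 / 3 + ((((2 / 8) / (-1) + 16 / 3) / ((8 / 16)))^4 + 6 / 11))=253440 * sqrt(66) / 39046717883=0.00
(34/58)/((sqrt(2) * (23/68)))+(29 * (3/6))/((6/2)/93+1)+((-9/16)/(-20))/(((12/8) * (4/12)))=578 * sqrt(2)/667+4513/320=15.33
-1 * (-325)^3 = 34328125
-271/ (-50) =271/ 50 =5.42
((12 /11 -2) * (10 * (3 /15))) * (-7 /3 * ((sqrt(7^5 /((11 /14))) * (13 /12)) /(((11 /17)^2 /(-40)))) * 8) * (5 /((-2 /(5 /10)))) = 18041114000 * sqrt(22) /131769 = 642186.90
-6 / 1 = -6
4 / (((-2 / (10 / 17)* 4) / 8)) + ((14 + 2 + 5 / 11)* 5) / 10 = 2197 / 374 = 5.87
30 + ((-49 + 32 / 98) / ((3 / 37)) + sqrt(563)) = -27945 / 49 + sqrt(563) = -546.58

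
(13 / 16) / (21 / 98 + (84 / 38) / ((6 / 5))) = 1729 / 4376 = 0.40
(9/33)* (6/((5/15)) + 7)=75/11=6.82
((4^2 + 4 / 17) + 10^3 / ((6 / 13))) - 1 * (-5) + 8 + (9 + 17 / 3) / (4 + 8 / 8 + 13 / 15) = 224237 / 102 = 2198.40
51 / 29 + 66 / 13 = 2577 / 377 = 6.84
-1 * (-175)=175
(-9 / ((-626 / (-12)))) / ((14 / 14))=-54 / 313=-0.17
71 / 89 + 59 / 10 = 5961 / 890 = 6.70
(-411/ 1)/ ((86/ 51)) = -243.73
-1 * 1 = -1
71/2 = 35.50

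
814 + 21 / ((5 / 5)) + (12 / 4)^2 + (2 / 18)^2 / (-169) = 11553515 / 13689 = 844.00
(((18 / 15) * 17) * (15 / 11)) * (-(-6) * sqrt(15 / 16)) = 161.61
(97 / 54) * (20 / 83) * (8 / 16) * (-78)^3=-102703.13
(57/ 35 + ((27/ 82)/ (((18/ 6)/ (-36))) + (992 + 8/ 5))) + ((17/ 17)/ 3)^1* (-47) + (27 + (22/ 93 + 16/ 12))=44670973/ 44485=1004.18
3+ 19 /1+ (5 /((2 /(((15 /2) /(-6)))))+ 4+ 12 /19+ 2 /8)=3611 /152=23.76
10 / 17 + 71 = 1217 / 17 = 71.59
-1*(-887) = 887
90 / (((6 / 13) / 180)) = 35100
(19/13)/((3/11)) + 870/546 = 146/21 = 6.95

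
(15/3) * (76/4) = 95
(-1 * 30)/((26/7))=-105/13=-8.08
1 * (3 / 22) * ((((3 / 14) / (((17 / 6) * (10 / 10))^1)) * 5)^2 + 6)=260973 / 311542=0.84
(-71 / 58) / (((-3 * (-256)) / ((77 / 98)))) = -781 / 623616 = -0.00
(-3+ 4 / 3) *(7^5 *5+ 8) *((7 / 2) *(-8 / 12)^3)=11766020 / 81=145259.51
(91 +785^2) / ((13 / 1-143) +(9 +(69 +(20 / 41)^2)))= -259006799 / 21753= -11906.72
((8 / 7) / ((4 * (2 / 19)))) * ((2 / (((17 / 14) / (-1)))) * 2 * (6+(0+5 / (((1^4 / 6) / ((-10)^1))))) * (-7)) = -312816 / 17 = -18400.94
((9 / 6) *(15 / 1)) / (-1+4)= 15 / 2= 7.50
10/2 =5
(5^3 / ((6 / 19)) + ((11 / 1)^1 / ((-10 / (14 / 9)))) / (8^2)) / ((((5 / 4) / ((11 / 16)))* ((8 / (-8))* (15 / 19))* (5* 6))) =-238243907 / 25920000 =-9.19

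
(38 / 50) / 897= 0.00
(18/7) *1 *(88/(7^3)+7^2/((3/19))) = 1917582/2401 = 798.66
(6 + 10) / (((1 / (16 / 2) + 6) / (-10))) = -1280 / 49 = -26.12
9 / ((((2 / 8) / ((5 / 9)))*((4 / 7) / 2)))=70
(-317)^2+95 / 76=401961 / 4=100490.25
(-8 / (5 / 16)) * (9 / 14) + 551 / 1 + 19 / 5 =18842 / 35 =538.34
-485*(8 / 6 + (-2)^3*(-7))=-83420 / 3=-27806.67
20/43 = 0.47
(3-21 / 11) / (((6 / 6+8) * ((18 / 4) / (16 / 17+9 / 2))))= 0.15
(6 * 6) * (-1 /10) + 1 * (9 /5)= -9 /5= -1.80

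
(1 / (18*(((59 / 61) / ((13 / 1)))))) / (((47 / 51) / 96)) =215696 / 2773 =77.78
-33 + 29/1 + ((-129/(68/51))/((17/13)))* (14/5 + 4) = -5071/10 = -507.10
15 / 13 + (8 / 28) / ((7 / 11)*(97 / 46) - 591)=31315379 / 27151397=1.15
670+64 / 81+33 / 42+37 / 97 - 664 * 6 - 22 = -366738031 / 109998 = -3334.04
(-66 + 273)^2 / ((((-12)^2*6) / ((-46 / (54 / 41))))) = -498847 / 288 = -1732.11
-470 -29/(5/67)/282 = -664643/1410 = -471.38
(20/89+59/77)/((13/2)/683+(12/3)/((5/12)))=0.10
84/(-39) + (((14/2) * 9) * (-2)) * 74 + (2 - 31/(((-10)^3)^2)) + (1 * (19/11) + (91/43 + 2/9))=-515782995715571/55341000000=-9320.09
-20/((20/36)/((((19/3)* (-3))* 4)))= 2736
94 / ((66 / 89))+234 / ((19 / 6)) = 125809 / 627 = 200.65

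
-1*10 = -10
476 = 476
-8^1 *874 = -6992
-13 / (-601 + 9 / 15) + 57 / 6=14292 / 1501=9.52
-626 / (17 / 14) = -8764 / 17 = -515.53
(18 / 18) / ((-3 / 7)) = -2.33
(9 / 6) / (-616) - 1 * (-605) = 745357 / 1232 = 605.00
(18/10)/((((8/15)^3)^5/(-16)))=-788209002685546875/2199023255552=-358435.96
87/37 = 2.35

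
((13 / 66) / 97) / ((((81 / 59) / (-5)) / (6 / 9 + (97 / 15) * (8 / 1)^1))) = -100477 / 259281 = -0.39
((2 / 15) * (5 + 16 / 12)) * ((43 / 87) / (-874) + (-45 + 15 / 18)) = -3358388 / 90045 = -37.30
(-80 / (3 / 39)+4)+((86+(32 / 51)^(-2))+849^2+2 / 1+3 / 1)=737135145 / 1024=719858.54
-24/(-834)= 4/139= 0.03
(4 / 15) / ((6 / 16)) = 32 / 45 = 0.71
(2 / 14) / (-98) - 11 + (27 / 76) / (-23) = -6605339 / 599564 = -11.02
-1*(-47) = 47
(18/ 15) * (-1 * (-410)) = 492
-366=-366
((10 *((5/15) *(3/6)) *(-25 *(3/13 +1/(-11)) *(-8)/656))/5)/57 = 250/1002573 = 0.00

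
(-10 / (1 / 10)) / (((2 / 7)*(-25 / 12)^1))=168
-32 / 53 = -0.60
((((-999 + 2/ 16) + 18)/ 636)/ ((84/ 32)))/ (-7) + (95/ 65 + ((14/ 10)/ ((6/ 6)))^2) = 15216197/ 4340700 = 3.51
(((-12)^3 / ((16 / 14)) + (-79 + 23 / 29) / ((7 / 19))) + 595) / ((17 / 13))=-425737 / 493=-863.56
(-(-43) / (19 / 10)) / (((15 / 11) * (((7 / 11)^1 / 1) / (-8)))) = -83248 / 399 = -208.64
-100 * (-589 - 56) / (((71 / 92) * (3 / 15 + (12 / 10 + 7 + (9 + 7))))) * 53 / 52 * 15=2948456250 / 56303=52367.66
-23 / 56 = -0.41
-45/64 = -0.70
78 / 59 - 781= -46001 / 59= -779.68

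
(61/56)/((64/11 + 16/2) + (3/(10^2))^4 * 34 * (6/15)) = 10484375000/133000106029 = 0.08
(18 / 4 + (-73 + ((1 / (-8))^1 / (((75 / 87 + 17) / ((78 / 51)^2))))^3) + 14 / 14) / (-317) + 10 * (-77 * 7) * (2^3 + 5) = -596160029135857264603139 / 8508089636013130688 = -70069.79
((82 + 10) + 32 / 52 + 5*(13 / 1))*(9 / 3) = 6147 / 13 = 472.85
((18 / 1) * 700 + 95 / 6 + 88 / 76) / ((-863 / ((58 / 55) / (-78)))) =41711773 / 211029390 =0.20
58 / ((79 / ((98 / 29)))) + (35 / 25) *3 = 2639 / 395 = 6.68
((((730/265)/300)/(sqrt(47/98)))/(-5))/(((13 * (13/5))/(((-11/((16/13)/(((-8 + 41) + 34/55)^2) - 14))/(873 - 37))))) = -1747007311 * sqrt(94)/229685383174088400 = -0.00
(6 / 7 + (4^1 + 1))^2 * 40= 67240 / 49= 1372.24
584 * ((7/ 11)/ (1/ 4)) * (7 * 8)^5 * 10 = 90055660011520/ 11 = 8186878182865.45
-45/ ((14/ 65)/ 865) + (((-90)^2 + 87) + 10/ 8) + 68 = -4829075/ 28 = -172466.96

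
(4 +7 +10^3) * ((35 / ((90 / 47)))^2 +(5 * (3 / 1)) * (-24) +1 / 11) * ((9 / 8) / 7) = -4197.23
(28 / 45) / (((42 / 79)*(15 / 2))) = 316 / 2025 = 0.16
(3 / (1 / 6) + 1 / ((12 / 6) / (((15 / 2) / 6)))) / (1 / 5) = 745 / 8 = 93.12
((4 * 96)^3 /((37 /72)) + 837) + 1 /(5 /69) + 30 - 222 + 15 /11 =224228835273 /2035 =110186159.84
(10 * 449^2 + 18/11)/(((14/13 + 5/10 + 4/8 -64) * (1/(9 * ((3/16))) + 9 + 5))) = -3891910464/1744435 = -2231.04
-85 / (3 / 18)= -510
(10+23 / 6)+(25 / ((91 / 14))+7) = 1925 / 78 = 24.68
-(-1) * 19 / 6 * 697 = 2207.17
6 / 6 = 1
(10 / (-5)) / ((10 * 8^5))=-1 / 163840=-0.00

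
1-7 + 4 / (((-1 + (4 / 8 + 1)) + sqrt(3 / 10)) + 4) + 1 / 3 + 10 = 2089 / 399-8*sqrt(30) / 399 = 5.13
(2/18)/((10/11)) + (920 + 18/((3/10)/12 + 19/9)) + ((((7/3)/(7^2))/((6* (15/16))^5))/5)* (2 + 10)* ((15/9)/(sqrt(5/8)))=262144* sqrt(10)/19375453125 + 64264859/69210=928.55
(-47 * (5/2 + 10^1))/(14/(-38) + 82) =-475/66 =-7.20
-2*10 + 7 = -13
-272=-272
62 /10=31 /5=6.20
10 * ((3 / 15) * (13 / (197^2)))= 26 / 38809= 0.00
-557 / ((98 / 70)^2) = -13925 / 49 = -284.18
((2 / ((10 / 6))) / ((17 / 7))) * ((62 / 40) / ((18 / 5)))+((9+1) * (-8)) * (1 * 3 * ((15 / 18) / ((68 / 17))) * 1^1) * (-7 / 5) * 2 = 143017 / 1020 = 140.21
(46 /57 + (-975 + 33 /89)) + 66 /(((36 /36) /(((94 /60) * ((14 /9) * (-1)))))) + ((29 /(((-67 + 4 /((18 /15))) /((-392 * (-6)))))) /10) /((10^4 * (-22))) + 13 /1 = -448317609171709 /399688987500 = -1121.67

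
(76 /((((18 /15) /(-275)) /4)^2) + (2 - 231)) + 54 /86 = 24714161620 /387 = 63860882.74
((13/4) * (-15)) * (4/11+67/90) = -14261/264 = -54.02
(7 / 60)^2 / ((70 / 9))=7 / 4000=0.00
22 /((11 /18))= 36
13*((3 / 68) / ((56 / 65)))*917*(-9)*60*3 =-134494425 / 136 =-988929.60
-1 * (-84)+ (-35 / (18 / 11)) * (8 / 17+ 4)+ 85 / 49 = -74117 / 7497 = -9.89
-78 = -78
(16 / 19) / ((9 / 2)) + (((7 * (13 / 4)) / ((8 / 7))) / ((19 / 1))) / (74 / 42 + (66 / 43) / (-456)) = 0.78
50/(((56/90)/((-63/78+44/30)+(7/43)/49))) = 5831025/109564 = 53.22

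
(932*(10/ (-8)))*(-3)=3495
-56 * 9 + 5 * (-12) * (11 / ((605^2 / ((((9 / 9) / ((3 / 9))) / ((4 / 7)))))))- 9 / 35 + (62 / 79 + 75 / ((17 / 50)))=-3539771068 / 12512731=-282.89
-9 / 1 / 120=-3 / 40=-0.08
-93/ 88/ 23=-93/ 2024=-0.05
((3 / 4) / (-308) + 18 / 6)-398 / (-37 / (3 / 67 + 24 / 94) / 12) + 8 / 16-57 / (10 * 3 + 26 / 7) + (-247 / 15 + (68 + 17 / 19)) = 92.97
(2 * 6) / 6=2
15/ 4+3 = 27/ 4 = 6.75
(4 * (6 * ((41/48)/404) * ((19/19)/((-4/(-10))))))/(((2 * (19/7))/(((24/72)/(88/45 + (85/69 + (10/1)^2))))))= 70725/936901856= 0.00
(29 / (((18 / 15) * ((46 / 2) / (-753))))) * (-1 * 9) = 327555 / 46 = 7120.76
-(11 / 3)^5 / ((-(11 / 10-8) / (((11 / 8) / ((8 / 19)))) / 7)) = -2195.70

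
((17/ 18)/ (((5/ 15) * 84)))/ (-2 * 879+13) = -17/ 879480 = -0.00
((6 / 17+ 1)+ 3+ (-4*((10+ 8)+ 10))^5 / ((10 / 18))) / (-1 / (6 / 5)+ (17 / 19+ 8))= -307387636341564 / 78115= -3935065433.55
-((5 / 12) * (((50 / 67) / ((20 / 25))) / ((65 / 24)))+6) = -5351 / 871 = -6.14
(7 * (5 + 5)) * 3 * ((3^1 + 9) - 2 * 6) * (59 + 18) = 0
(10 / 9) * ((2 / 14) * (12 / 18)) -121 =-22849 / 189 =-120.89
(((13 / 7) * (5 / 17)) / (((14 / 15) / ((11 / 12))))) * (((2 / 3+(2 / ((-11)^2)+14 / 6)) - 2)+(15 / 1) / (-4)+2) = -0.39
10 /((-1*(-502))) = 5 /251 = 0.02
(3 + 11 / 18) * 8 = 260 / 9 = 28.89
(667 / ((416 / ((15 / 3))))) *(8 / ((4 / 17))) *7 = 396865 / 208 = 1908.00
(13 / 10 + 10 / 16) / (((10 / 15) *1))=231 / 80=2.89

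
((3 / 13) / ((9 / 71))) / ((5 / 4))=284 / 195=1.46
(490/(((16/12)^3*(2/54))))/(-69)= -59535/736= -80.89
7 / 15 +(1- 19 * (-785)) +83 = 224992 / 15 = 14999.47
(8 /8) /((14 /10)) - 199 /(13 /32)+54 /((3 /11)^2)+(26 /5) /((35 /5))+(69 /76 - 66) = 5965703 /34580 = 172.52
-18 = -18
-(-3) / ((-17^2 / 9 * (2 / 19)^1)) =-513 / 578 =-0.89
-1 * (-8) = 8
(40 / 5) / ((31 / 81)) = 648 / 31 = 20.90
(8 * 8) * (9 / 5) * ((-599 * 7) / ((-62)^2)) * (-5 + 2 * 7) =-5434128 / 4805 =-1130.93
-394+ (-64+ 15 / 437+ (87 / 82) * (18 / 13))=-106327652 / 232921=-456.50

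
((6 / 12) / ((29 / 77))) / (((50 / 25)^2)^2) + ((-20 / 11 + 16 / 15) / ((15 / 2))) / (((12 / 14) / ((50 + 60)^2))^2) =-1500976147363 / 75168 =-19968286.34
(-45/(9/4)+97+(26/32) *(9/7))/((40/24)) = 26223/560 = 46.83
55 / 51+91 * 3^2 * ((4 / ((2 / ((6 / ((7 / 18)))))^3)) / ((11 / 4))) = 15033432653 / 27489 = 546889.03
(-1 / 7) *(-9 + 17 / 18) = 145 / 126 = 1.15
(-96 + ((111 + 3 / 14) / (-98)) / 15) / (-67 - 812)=219693 / 2009980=0.11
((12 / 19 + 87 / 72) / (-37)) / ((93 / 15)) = -4195 / 523032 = -0.01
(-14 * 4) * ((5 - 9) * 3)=672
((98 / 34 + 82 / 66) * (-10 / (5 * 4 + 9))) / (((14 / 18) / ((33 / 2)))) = -104130 / 3451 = -30.17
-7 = -7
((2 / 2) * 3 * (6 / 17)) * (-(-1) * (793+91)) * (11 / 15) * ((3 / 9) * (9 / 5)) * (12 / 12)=10296 / 25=411.84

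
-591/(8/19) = -11229/8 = -1403.62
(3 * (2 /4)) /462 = 1 /308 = 0.00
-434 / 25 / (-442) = 217 / 5525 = 0.04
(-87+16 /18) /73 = -775 /657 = -1.18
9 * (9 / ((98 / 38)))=1539 / 49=31.41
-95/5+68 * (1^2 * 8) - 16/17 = 8909/17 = 524.06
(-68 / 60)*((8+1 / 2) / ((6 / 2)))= -289 / 90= -3.21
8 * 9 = 72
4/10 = 2/5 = 0.40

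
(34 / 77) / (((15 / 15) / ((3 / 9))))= 34 / 231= 0.15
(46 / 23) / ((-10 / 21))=-21 / 5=-4.20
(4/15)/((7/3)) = 4/35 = 0.11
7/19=0.37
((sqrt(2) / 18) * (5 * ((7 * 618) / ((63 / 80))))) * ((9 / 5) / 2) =4120 * sqrt(2) / 3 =1942.19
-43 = -43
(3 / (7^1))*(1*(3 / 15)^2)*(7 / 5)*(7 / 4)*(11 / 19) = 231 / 9500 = 0.02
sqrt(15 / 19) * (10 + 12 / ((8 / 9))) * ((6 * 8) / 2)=501.13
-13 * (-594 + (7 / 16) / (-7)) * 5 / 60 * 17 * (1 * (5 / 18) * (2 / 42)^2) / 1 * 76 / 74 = 7.08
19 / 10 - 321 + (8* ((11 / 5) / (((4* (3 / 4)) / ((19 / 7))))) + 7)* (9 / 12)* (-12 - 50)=-48477 / 35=-1385.06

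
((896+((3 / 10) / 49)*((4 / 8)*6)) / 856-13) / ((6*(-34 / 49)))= 5013671 / 1746240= 2.87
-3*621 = -1863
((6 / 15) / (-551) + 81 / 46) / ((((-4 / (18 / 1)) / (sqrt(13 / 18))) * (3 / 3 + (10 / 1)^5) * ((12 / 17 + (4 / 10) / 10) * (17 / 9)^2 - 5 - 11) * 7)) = 271021545 * sqrt(26) / 1916957426182568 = 0.00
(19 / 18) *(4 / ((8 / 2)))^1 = 19 / 18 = 1.06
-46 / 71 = -0.65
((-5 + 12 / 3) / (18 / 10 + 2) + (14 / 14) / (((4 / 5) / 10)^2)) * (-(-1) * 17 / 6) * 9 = 604605 / 152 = 3977.66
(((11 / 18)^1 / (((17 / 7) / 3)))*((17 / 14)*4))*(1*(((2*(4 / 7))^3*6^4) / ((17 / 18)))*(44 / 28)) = 481738752 / 40817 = 11802.40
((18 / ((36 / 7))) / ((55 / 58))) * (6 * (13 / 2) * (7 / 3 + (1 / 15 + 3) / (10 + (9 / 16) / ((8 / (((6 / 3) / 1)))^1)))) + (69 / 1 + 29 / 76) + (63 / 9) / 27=164453948177 / 366230700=449.04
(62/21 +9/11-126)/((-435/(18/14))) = 5647/15631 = 0.36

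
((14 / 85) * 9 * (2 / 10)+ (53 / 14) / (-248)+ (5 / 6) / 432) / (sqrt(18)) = 67682539 * sqrt(2) / 1434283200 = 0.07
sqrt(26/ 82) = sqrt(533)/ 41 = 0.56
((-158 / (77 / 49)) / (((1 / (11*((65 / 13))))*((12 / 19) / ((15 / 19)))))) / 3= -2304.17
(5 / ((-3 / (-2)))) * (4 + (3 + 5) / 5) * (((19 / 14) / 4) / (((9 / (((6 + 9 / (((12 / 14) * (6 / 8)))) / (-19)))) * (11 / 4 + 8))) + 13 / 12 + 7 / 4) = 61324 / 1161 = 52.82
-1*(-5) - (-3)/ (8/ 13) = 9.88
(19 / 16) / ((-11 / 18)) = -171 / 88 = -1.94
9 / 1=9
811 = 811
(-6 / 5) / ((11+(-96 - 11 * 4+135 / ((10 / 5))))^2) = -8 / 25215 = -0.00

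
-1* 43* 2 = -86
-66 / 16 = -33 / 8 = -4.12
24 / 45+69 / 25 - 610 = -606.71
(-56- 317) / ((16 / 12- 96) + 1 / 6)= 3.95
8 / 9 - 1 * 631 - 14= -5797 / 9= -644.11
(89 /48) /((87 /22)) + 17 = 36475 /2088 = 17.47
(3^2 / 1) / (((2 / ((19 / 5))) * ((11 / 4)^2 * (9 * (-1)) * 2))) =-76 / 605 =-0.13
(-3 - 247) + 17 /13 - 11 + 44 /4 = -248.69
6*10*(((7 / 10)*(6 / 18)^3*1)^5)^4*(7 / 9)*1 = 558545864083284007 / 635867374128243052714416498015000000000000000000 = 0.00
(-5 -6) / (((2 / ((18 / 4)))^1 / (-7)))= 693 / 4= 173.25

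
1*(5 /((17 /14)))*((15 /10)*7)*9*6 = 39690 /17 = 2334.71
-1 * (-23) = 23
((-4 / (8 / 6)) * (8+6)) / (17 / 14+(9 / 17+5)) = -6.23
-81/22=-3.68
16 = 16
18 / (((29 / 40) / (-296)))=-213120 / 29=-7348.97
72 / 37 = 1.95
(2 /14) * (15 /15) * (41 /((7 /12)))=492 /49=10.04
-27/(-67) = 27/67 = 0.40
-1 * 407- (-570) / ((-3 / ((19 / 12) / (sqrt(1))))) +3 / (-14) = -14869 / 21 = -708.05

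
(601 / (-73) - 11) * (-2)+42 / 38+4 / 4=56272 / 1387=40.57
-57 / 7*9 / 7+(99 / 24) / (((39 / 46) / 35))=407219 / 2548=159.82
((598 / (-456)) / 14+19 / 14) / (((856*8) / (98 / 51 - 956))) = -0.18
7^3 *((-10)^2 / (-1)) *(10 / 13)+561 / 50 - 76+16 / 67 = -1151860769 / 43550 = -26449.16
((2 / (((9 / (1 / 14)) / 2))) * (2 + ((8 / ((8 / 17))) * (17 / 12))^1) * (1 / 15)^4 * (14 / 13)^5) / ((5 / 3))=12024208 / 845851865625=0.00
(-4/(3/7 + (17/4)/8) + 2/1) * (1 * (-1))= 466/215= 2.17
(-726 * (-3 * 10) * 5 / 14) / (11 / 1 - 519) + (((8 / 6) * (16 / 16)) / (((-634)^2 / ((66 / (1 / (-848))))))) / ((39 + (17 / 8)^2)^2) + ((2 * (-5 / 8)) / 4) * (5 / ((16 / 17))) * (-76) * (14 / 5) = 7493721244238356377 / 22172806284423200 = 337.97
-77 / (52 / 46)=-68.12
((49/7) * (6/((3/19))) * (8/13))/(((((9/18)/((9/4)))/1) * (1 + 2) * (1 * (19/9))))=1512/13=116.31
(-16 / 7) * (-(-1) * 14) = -32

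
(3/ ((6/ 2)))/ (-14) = -1/ 14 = -0.07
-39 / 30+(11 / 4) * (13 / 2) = 663 / 40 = 16.58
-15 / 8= -1.88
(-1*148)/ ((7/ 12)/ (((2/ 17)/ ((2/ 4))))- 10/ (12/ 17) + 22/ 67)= 158656/ 12177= 13.03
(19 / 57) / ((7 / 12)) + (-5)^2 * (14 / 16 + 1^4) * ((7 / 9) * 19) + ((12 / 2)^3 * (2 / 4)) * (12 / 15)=654931 / 840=779.68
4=4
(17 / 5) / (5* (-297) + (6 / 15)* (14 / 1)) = -17 / 7397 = -0.00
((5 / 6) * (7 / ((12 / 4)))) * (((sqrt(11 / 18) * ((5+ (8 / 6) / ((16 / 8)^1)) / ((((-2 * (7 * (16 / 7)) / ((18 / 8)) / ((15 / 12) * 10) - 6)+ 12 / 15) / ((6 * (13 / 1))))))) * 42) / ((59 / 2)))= -1353625 * sqrt(22) / 42067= -150.93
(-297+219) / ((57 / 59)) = -1534 / 19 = -80.74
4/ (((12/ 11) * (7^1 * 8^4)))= 11/ 86016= 0.00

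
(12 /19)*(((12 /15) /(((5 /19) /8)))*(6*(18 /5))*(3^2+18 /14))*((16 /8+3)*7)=2985984 /25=119439.36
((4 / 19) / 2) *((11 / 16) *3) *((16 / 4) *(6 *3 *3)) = 891 / 19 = 46.89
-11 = -11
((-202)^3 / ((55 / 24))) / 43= -197817792 / 2365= -83643.89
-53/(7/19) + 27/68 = -68287/476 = -143.46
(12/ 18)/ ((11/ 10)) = 20/ 33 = 0.61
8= 8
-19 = -19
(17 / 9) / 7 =17 / 63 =0.27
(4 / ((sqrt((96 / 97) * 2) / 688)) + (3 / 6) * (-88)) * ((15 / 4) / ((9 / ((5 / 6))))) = -275 / 18 + 1075 * sqrt(291) / 27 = 663.91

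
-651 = -651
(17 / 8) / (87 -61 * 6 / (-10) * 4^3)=85 / 97176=0.00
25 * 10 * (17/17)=250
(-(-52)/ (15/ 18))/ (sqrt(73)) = 7.30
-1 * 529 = -529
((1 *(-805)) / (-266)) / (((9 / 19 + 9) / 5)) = 115 / 72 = 1.60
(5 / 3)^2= 25 / 9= 2.78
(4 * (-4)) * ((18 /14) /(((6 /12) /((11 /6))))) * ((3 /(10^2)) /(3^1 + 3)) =-66 /175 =-0.38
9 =9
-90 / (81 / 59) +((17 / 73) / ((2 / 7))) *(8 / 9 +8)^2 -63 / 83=-939409 / 490779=-1.91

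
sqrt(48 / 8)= sqrt(6)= 2.45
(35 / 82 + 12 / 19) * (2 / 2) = 1649 / 1558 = 1.06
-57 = -57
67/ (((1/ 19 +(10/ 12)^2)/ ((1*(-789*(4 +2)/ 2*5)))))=-542374380/ 511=-1061398.00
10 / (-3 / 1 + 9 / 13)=-13 / 3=-4.33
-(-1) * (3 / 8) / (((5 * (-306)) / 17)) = -1 / 240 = -0.00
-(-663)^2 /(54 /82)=-2002481 /3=-667493.67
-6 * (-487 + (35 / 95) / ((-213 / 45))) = 3942408 / 1349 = 2922.47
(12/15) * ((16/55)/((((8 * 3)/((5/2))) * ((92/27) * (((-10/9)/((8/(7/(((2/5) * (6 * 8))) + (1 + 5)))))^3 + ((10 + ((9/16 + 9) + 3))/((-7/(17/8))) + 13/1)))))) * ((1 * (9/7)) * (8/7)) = 26748301344768/13969958858024785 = 0.00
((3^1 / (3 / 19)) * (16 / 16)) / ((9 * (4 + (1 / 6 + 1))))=38 / 93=0.41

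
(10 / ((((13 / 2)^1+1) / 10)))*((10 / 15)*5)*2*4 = 3200 / 9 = 355.56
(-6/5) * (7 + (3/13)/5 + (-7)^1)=-18/325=-0.06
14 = 14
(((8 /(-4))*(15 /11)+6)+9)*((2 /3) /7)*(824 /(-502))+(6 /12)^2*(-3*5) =-438225 /77308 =-5.67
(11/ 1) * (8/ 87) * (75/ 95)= 440/ 551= 0.80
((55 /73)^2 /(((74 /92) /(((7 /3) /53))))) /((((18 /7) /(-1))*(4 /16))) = -13636700 /282154563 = -0.05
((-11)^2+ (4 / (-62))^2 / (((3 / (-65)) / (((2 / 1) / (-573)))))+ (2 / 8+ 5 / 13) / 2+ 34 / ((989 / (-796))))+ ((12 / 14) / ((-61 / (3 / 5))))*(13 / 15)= 170400882223243513 / 1813830828100200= 93.95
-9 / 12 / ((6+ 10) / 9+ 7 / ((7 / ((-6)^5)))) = 27 / 279872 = 0.00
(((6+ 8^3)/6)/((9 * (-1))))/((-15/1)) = 259/405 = 0.64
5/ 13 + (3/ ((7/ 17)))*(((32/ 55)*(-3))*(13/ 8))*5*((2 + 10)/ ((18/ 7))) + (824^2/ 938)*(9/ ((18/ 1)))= -8039301/ 67067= -119.87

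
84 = 84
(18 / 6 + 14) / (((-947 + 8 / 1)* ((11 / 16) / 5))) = -1360 / 10329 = -0.13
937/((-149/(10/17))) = -9370/2533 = -3.70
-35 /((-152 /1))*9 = 315 /152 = 2.07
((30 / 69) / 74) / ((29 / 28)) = 140 / 24679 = 0.01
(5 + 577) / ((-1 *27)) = -194 / 9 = -21.56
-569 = -569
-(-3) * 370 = 1110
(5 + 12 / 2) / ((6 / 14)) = 77 / 3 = 25.67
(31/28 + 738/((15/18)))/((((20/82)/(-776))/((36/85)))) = -17773228908/14875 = -1194838.92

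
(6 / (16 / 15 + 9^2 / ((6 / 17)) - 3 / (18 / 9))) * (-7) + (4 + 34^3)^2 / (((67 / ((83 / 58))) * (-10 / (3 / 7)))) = -165243530891487 / 116832590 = -1414361.62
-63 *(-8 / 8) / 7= 9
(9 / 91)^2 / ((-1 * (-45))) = 9 / 41405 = 0.00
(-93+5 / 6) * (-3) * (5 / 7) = 395 / 2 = 197.50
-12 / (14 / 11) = -66 / 7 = -9.43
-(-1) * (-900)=-900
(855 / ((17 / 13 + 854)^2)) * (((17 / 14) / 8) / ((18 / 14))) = 272935 / 1978114576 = 0.00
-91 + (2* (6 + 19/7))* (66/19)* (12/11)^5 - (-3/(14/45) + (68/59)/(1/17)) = -1702843083/229775854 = -7.41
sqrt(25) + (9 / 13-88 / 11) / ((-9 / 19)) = 2390 / 117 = 20.43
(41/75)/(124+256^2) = 41/4924500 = 0.00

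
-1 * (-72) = 72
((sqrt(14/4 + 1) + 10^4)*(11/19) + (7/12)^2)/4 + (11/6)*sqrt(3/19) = 33*sqrt(2)/152 + 11*sqrt(57)/114 + 15840931/10944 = 1448.49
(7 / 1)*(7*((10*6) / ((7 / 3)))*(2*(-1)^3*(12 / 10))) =-3024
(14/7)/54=1/27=0.04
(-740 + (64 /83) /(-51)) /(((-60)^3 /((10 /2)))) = 783121 /45716400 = 0.02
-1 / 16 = -0.06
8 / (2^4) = 1 / 2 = 0.50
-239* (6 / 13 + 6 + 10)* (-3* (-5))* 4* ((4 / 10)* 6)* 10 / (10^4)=-920628 / 1625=-566.54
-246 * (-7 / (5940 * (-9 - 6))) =-287 / 14850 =-0.02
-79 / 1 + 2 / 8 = -315 / 4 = -78.75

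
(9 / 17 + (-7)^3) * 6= -34932 / 17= -2054.82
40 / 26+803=10459 / 13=804.54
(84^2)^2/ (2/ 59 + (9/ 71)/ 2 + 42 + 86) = 388666.62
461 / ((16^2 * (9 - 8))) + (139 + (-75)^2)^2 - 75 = 33223622.80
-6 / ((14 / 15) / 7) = -45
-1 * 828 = -828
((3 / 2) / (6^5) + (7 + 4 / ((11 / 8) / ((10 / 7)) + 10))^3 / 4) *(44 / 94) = 3841442873801687 / 82173471626592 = 46.75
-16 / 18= -8 / 9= -0.89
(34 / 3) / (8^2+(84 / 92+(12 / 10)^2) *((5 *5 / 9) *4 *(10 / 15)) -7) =2346 / 15407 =0.15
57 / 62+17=1111 / 62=17.92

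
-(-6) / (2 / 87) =261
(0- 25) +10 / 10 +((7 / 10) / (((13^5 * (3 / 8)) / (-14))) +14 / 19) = -23.26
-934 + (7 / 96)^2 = -933.99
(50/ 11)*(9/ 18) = 25/ 11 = 2.27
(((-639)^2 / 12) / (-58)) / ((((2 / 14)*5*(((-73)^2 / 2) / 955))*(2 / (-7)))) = 1273825413 / 1236328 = 1030.33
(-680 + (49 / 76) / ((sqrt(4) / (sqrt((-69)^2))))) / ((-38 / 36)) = 899811 / 1444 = 623.14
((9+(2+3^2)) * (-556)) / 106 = -5560 / 53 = -104.91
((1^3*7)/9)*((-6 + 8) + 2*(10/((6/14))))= 1022/27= 37.85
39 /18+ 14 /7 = 25 /6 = 4.17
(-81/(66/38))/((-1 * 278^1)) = 513/3058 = 0.17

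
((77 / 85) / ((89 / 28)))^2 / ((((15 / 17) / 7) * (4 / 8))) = 65076704 / 50496375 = 1.29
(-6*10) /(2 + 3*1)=-12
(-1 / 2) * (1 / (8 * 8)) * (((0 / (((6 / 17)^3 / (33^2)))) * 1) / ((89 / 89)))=0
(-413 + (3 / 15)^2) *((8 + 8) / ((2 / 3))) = -247776 / 25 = -9911.04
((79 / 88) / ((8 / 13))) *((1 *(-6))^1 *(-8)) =3081 / 44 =70.02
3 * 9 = 27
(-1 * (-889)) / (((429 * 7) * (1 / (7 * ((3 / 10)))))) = 889 / 1430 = 0.62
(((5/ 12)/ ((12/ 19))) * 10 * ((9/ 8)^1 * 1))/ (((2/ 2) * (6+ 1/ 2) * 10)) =95/ 832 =0.11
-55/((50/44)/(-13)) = 3146/5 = 629.20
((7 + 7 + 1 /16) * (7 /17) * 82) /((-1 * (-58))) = 64575 /7888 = 8.19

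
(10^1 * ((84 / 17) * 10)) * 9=75600 / 17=4447.06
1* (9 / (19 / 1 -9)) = 9 / 10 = 0.90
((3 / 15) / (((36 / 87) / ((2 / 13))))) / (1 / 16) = 232 / 195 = 1.19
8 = 8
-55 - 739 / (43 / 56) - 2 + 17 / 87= -3812914 / 3741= -1019.22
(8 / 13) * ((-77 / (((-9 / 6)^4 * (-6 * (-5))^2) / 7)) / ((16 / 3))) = -0.01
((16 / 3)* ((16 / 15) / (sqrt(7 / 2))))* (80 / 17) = 4096* sqrt(14) / 1071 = 14.31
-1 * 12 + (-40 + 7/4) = -201/4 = -50.25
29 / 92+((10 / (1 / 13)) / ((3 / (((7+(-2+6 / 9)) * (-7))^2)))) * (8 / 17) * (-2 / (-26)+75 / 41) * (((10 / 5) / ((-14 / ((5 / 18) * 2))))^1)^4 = 89771961367 / 32741725716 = 2.74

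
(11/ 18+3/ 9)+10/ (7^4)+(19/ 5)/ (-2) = -102793/ 108045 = -0.95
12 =12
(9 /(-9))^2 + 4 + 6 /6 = 6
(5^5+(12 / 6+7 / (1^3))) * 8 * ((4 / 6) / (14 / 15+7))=250720 / 119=2106.89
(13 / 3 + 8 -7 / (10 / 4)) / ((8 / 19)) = 22.64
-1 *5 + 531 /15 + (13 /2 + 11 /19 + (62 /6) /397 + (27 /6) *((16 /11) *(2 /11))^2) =37.82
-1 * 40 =-40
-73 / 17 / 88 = -0.05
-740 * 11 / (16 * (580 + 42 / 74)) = -75295 / 85924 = -0.88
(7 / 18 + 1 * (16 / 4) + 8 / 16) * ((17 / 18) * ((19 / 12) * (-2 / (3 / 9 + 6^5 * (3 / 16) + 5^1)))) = -3553 / 355590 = -0.01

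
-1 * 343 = -343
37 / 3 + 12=73 / 3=24.33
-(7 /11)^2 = -49 /121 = -0.40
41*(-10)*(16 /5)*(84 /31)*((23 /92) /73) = -27552 /2263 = -12.17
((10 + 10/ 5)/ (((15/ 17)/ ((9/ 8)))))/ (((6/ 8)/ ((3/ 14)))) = 153/ 35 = 4.37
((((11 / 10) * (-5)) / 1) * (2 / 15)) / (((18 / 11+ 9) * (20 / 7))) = -0.02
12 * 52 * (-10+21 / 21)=-5616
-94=-94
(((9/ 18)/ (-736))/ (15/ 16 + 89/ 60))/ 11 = -15/ 587972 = -0.00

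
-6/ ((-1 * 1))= 6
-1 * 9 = -9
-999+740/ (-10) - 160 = -1233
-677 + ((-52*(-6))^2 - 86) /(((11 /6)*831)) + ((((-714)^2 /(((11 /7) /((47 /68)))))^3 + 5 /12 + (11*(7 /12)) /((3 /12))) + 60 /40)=49878253886081631084269 /4424244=11273847890415092.63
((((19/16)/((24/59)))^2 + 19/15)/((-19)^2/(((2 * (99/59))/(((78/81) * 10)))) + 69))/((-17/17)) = -0.01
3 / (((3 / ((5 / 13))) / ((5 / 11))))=25 / 143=0.17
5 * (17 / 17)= 5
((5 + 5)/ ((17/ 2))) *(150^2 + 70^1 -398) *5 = 2217200/ 17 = 130423.53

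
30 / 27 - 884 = -7946 / 9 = -882.89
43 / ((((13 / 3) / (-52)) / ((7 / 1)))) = -3612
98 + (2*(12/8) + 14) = 115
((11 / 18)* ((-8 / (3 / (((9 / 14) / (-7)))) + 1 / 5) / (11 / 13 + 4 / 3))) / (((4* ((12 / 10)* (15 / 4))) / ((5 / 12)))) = 15587 / 5397840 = 0.00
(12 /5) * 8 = 96 /5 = 19.20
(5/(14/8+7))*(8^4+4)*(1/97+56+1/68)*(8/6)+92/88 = 175012.52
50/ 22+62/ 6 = 416/ 33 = 12.61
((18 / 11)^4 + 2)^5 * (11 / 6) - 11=21808745373591267890958781 / 183477271345243638873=118863.47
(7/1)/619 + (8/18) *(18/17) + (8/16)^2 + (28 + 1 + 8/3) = 4091161/126276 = 32.40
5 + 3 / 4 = 23 / 4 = 5.75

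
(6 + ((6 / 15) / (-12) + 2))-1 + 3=299 / 30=9.97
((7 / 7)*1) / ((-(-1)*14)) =1 / 14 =0.07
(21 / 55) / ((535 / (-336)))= -7056 / 29425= -0.24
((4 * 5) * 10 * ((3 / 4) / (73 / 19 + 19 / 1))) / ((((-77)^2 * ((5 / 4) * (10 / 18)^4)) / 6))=8975448 / 160824125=0.06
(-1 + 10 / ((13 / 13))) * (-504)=-4536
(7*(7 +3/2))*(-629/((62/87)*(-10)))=6512037/1240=5251.64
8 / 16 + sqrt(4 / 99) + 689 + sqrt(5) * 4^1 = 2 * sqrt(11) / 33 + 4 * sqrt(5) + 1379 / 2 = 698.65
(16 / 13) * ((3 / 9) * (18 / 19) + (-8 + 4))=-4.53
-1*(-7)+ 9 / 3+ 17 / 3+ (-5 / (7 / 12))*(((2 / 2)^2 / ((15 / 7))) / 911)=42805 / 2733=15.66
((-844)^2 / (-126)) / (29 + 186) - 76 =-102.30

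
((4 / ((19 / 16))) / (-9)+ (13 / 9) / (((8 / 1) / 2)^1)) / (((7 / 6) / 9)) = -27 / 266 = -0.10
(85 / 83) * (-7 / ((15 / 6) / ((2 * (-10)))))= 4760 / 83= 57.35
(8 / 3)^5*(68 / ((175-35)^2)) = 139264 / 297675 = 0.47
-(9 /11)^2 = -81 /121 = -0.67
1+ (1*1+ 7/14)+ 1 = 7/2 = 3.50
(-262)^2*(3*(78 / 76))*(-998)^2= 3999627366696 / 19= 210506703510.32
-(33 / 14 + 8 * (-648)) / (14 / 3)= 217629 / 196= 1110.35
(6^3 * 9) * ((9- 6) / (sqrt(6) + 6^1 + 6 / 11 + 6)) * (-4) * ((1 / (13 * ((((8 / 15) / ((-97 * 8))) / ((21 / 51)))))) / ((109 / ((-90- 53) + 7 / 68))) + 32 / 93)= -4552597978654968 / 38757538859 + 362888244675396 * sqrt(6) / 38757538859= -94528.89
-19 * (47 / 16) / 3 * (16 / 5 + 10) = -9823 / 40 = -245.58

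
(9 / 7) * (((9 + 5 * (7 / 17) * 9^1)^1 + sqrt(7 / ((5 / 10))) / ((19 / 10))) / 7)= 90 * sqrt(14) / 931 + 4212 / 833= 5.42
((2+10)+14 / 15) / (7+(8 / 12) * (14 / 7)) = 194 / 125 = 1.55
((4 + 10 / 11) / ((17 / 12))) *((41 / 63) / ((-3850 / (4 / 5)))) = -5904 / 12599125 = -0.00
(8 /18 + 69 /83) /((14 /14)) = 953 /747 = 1.28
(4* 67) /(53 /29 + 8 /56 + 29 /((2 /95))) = 108808 /560065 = 0.19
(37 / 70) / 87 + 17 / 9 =34621 / 18270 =1.89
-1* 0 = 0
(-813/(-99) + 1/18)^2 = 2679769/39204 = 68.35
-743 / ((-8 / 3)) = 2229 / 8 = 278.62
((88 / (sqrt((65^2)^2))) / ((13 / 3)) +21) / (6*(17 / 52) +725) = 2307378 / 79856725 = 0.03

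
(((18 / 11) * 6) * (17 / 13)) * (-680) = -1248480 / 143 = -8730.63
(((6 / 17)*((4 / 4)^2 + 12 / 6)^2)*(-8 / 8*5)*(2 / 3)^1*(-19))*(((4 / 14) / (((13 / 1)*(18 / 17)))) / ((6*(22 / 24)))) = 760 / 1001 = 0.76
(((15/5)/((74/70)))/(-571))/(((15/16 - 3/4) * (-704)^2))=-35/654429952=-0.00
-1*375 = -375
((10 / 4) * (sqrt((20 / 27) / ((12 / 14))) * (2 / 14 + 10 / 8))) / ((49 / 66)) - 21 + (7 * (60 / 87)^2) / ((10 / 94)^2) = 277.54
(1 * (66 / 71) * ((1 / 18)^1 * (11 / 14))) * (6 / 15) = 121 / 7455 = 0.02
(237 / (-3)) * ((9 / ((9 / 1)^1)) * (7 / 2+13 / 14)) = -2449 / 7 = -349.86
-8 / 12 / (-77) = 2 / 231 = 0.01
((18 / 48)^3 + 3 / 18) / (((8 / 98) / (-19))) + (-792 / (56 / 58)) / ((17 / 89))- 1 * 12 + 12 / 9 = -3184952149 / 731136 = -4356.17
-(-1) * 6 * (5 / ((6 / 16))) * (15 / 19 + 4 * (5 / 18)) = 26000 / 171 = 152.05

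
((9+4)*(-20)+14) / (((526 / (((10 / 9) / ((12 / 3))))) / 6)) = -205 / 263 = -0.78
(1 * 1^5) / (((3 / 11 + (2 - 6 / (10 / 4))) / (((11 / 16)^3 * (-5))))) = 366025 / 28672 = 12.77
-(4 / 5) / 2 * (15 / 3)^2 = -10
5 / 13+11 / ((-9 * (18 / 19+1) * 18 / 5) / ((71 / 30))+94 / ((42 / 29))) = 9468262 / 14084759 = 0.67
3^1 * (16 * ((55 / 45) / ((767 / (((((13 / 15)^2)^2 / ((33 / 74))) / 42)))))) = 1300624 / 564519375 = 0.00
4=4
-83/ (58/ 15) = -21.47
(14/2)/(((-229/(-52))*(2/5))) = 3.97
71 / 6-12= -1 / 6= -0.17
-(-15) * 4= 60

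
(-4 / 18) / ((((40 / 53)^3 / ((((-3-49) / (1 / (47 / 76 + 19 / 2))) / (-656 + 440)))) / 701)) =-1043314681669 / 1181952000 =-882.70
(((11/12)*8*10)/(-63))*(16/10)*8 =-2816/189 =-14.90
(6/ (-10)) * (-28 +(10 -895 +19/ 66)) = 60239/ 110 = 547.63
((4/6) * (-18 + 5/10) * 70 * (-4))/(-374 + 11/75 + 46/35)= -1715000/195583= -8.77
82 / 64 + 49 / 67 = 4315 / 2144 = 2.01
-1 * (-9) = 9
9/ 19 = 0.47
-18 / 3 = -6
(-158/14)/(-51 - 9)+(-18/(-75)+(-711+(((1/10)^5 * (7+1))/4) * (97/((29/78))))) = -10818377807/15225000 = -710.57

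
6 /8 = 3 /4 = 0.75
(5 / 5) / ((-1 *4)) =-1 / 4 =-0.25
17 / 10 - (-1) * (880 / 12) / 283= 16633 / 8490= 1.96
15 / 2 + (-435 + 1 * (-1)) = -857 / 2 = -428.50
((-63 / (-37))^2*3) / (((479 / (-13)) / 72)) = -11144952 / 655751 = -17.00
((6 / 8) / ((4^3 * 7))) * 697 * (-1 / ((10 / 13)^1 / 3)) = -81549 / 17920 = -4.55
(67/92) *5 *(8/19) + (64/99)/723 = 47984558/31279149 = 1.53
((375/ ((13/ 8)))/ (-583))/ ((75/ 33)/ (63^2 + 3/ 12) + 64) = -3969250/ 641775251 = -0.01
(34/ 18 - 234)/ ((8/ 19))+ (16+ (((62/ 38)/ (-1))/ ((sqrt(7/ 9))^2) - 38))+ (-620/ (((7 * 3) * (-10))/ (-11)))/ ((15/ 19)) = -29517931/ 47880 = -616.50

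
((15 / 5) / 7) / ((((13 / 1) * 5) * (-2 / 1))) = -3 / 910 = -0.00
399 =399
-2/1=-2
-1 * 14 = -14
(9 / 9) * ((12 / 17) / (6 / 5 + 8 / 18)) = 270 / 629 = 0.43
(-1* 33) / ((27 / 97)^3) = -10039403 / 6561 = -1530.16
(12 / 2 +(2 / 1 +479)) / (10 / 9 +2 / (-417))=609237 / 1384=440.20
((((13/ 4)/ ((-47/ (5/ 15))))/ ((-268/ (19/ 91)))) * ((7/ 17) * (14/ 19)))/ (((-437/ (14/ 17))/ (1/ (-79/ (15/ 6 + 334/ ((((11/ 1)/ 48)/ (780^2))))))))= 955879145095/ 8294361478392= 0.12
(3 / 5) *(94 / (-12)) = -47 / 10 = -4.70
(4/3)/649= 4/1947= 0.00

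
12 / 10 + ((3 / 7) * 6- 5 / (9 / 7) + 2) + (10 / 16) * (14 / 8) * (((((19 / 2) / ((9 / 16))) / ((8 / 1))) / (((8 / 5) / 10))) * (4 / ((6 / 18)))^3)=15711811 / 630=24939.38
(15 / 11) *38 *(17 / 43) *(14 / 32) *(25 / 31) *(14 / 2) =5935125 / 117304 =50.60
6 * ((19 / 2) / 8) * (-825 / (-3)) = 15675 / 8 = 1959.38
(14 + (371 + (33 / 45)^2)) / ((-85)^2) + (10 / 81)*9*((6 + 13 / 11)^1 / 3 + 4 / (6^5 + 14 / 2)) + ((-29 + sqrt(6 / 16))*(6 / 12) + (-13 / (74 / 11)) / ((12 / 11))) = -1675535597428501 / 123587074215000 + sqrt(6) / 8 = -13.25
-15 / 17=-0.88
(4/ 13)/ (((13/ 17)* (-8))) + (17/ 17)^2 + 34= 11813/ 338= 34.95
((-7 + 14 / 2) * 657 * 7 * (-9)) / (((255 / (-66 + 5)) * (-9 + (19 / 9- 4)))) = 0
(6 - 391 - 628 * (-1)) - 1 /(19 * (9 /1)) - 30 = 36422 /171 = 212.99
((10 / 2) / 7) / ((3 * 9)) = 5 / 189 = 0.03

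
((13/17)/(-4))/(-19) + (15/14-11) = -89703/9044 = -9.92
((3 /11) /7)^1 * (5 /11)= 0.02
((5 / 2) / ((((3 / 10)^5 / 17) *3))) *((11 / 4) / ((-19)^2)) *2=23375000 / 263169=88.82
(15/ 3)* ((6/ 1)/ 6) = 5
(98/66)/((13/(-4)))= -196/429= -0.46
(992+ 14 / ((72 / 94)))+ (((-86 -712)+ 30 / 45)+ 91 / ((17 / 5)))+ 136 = 114967 / 306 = 375.71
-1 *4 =-4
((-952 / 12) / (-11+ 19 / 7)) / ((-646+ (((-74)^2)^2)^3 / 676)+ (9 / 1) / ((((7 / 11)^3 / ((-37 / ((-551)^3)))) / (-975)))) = 278536827496109 / 1160354836433354289571465405698555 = 0.00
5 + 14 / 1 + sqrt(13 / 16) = sqrt(13) / 4 + 19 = 19.90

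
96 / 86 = 48 / 43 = 1.12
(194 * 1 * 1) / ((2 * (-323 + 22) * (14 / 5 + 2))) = -485 / 7224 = -0.07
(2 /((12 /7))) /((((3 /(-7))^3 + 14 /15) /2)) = 12005 /4397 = 2.73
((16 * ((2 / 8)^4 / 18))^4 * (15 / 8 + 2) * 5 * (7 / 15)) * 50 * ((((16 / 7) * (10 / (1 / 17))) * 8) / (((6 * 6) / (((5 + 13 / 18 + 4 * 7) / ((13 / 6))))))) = 0.00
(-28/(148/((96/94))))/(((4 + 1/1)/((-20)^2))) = -26880/1739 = -15.46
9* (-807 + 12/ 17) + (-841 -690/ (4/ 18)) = -190445/ 17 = -11202.65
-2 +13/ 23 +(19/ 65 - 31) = -48053/ 1495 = -32.14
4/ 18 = 2/ 9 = 0.22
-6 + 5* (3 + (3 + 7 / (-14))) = 43 / 2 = 21.50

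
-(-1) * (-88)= -88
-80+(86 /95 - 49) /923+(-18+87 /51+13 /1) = -124239633 /1490645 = -83.35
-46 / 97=-0.47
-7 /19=-0.37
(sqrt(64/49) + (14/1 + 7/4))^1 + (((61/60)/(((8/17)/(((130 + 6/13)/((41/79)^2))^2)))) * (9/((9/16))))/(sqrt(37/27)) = 473/28 + 58090995864357376 * sqrt(111)/88347417665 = 6927515.57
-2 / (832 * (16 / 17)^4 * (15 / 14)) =-584647 / 204472320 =-0.00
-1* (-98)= 98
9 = 9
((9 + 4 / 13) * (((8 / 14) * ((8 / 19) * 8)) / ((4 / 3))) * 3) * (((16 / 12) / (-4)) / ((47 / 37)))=-859584 / 81263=-10.58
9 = 9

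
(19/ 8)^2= 361/ 64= 5.64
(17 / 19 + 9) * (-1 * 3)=-564 / 19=-29.68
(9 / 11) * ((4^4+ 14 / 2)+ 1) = 216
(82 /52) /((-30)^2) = 41 /23400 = 0.00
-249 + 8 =-241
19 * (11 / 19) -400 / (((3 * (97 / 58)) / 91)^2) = -11141982109 / 84681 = -131575.94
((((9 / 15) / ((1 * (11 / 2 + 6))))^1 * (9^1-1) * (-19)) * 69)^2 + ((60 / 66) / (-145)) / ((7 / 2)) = 16715559068 / 55825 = 299427.84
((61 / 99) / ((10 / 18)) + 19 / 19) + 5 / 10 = 287 / 110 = 2.61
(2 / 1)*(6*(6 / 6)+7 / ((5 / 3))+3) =132 / 5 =26.40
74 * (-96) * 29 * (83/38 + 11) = -51607008/19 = -2716158.32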